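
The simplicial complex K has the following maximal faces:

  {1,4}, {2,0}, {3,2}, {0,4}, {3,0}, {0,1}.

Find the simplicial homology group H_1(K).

H_1 = Z^2.

Order the vertices as 0 < 1 < 2 < 3 < 4. Listing each simplex with vertices in this order, K has dimension 1 with simplices:

  0-simplices (5): [0], [1], [2], [3], [4]
  1-simplices (6): [0,1], [0,2], [0,3], [0,4], [1,4], [2,3]

giving chain groups C_0 ≅ Z^5, C_1 ≅ Z^6.

∂_1: C_1 → C_0 is given by ∂[p,q] = [q] − [p].
The resulting 5×6 matrix has rank 4, and its Smith normal form has invariant factors (1,1,1,1).

Now H_k = ker ∂_k / im ∂_{k+1}, so:

  H_1: rank ker ∂_1 − rank ∂_2 = (6 − 4) − 0 = 2, and there is no ∂_2, so H_1 ≅ Z^2.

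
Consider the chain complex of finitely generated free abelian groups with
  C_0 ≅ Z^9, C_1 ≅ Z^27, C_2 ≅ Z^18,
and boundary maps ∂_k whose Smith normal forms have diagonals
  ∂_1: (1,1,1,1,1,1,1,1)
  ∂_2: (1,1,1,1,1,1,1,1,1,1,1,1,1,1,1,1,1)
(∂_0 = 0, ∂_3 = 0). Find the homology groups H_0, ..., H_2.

H_0: b_0 = 9 − 0 − 8 = 1; torsion from ∂_1 factors > 1: none. So H_0 = Z.
H_1: b_1 = 27 − 8 − 17 = 2; torsion from ∂_2 factors > 1: none. So H_1 = Z^2.
H_2: b_2 = 18 − 17 − 0 = 1; torsion from ∂_3 factors > 1: none. So H_2 = Z.

H_0 = Z,  H_1 = Z^2,  H_2 = Z.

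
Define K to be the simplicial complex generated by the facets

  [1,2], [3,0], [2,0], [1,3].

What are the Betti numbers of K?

We work with the vertex ordering 0 < 1 < 2 < 3. The simplices of K, each written with vertices in increasing order, are:

  0-simplices (4): [0], [1], [2], [3]
  1-simplices (4): [0,2], [0,3], [1,2], [1,3]

Hence C_0 ≅ Z^4, C_1 ≅ Z^4.

Boundary ∂_1: C_1 → C_0 sends each edge [p,q] (with p < q) to q − p. For instance
  ∂[1,2] = [2] − [1].
The resulting 4×4 matrix has rank 3, and its Smith normal form has invariant factors (1,1,1).

Now H_k = ker ∂_k / im ∂_{k+1}, so:

  H_0: rank C_0 − rank ∂_1 = 4 − 3 = 1, and the invariant factors of ∂_1 are all 1, so H_0 = Z.
  H_1: rank ker ∂_1 − rank ∂_2 = (4 − 3) − 0 = 1, and there is no ∂_2, so H_1 = Z.

As a check, the Euler characteristic is 4 − 4 = 0, which agrees with 1 − 1 = 0.

Hence the Betti numbers are b_0 = 1, b_1 = 1.

b_0 = 1, b_1 = 1.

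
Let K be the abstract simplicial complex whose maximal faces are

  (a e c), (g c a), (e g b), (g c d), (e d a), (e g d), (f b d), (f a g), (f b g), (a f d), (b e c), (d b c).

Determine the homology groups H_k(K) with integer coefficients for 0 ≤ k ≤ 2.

H_0 = Z,  H_1 = Z/2,  H_2 = 0.

Order the vertices as a < b < c < d < e < f < g. Listing each simplex with vertices in this order, K has dimension 2 with simplices:

  0-simplices (7): a, b, c, d, e, f, g
  1-simplices (18): ac, ad, ae, af, ag, bc, bd, be, bf, bg, cd, ce, cg, de, df, dg, eg, fg
  2-simplices (12): ace, acg, ade, adf, afg, bcd, bce, bdf, beg, bfg, cdg, deg

Hence C_0 ≅ Z^7, C_1 ≅ Z^18, C_2 ≅ Z^12.

Boundary ∂_1: C_1 → C_0 maps an edge to its endpoints' difference, ∂[p,q] = q − p.
The 7×18 boundary matrix has rank 6 and Smith normal form diag(1,1,1,1,1,1).

Boundary ∂_2: C_2 → C_1 acts by ∂[p,q,r] = [q,r] − [p,r] + [p,q]. For instance
  ∂ace = ce − ae + ac,
  ∂bce = ce − be + bc.
The resulting 18×12 matrix has rank 12, and its Smith normal form has invariant factors (1,1,1,1,1,1,1,1,1,1,1,2).

Now H_k = ker ∂_k / im ∂_{k+1}, so:

  H_0: rank C_0 − rank ∂_1 = 7 − 6 = 1, and the invariant factors of ∂_1 are all 1, so H_0 ≅ Z.
  H_1: rank ker ∂_1 − rank ∂_2 = (18 − 6) − 12 = 0, and ∂_2 has invariant factor 2 > 1, so H_1 ≅ Z/2.
  H_2: rank ker ∂_2 − rank ∂_3 = (12 − 12) − 0 = 0, and there is no ∂_3, so H_2 ≅ 0.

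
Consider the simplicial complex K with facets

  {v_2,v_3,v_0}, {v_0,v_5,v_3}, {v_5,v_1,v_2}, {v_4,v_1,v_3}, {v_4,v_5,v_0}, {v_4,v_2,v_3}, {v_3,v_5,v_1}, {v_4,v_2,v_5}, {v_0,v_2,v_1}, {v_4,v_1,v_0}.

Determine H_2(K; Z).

Take the total order v_0 < v_1 < v_2 < v_3 < v_4 < v_5 on the vertex set. Then K (dimension 2) consists of the simplices:

  0-simplices (6): [v_0], [v_1], [v_2], [v_3], [v_4], [v_5]
  1-simplices (15): (15 of them)
  2-simplices (10): [v_0,v_1,v_2], [v_0,v_1,v_4], [v_0,v_2,v_3], [v_0,v_3,v_5], [v_0,v_4,v_5], [v_1,v_2,v_5], [v_1,v_3,v_4], [v_1,v_3,v_5], [v_2,v_3,v_4], [v_2,v_4,v_5]

Hence C_0 ≅ Z^6, C_1 ≅ Z^15, C_2 ≅ Z^10.

The boundary map ∂_1: C_1 → C_0 maps an edge to its endpoints' difference, ∂[p,q] = q − p.
The 6×15 boundary matrix has rank 5 and Smith normal form diag(1,1,1,1,1).

The boundary map ∂_2: C_2 → C_1 maps a triangle to the signed sum of its edges. For instance
  ∂[v_1,v_2,v_5] = [v_2,v_5] − [v_1,v_5] + [v_1,v_2],
  ∂[v_2,v_3,v_4] = [v_3,v_4] − [v_2,v_4] + [v_2,v_3].
This gives a 15×10 integer matrix of rank 10; reducing to Smith normal form yields diagonal entries (1,1,1,1,1,1,1,1,1,2).

Now H_k = ker ∂_k / im ∂_{k+1}, so:

  H_2: rank ker ∂_2 − rank ∂_3 = (10 − 10) − 0 = 0, and there is no ∂_3, so H_2 = 0.

H_2 ≅ 0.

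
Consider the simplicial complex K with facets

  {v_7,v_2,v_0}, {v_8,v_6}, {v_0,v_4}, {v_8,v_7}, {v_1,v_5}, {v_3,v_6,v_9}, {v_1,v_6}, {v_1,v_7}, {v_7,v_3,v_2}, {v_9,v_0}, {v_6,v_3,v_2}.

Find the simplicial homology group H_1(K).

H_1 = Z^3.

Order the vertices as v_0 < v_1 < v_2 < v_3 < v_4 < v_5 < v_6 < v_7 < v_8 < v_9. Listing each simplex with vertices in this order, K has dimension 2 with simplices:

  0-simplices (10): [v_0], [v_1], [v_2], [v_3], [v_4], [v_5], [v_6], [v_7], [v_8], [v_9]
  1-simplices (16): (16 of them)
  2-simplices (4): [v_0,v_2,v_7], [v_2,v_3,v_6], [v_2,v_3,v_7], [v_3,v_6,v_9]

giving chain groups C_0 ≅ Z^10, C_1 ≅ Z^16, C_2 ≅ Z^4.

∂_1: C_1 → C_0 maps an edge to its endpoints' difference, ∂[p,q] = q − p.
The resulting 10×16 matrix has rank 9, and its Smith normal form has invariant factors (1,1,1,1,1,1,1,1,1).

∂_2: C_2 → C_1 maps a triangle to the signed sum of its edges. For instance
  ∂[v_3,v_6,v_9] = [v_6,v_9] − [v_3,v_9] + [v_3,v_6],
  ∂[v_0,v_2,v_7] = [v_2,v_7] − [v_0,v_7] + [v_0,v_2].
This gives a 16×4 integer matrix of rank 4; reducing to Smith normal form yields diagonal entries (1,1,1,1).

From H_k ≅ ker(∂_k) / im(∂_{k+1}) we obtain:

  H_1: rank ker ∂_1 − rank ∂_2 = (16 − 9) − 4 = 3, and the invariant factors of ∂_2 are all 1, so H_1 ≅ Z^3.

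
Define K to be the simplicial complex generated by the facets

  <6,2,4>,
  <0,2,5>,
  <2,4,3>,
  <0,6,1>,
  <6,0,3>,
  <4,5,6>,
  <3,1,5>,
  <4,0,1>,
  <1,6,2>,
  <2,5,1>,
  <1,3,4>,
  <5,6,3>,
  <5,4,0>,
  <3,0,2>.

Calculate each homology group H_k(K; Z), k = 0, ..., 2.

H_0 = Z,  H_1 = Z^2,  H_2 = Z.

We work with the vertex ordering 0 < 1 < 2 < 3 < 4 < 5 < 6. The simplices of K, each written with vertices in increasing order, are:

  0-simplices (7): [0], [1], [2], [3], [4], [5], [6]
  1-simplices (21): [0,1], [0,2], [0,3], [0,4], [0,5], [0,6], [1,2], [1,3], [1,4], [1,5], [1,6], [2,3], [2,4], [2,5], [2,6], [3,4], [3,5], [3,6], [4,5], [4,6], [5,6]
  2-simplices (14): [0,1,4], [0,1,6], [0,2,3], [0,2,5], [0,3,6], [0,4,5], [1,2,5], [1,2,6], [1,3,4], [1,3,5], [2,3,4], [2,4,6], [3,5,6], [4,5,6]

giving chain groups C_0 ≅ Z^7, C_1 ≅ Z^21, C_2 ≅ Z^14.

The boundary map ∂_1: C_1 → C_0 maps an edge to its endpoints' difference, ∂[p,q] = q − p.
The 7×21 boundary matrix has rank 6 and Smith normal form diag(1,1,1,1,1,1).

Boundary ∂_2: C_2 → C_1 maps a triangle to the signed sum of its edges. For instance
  ∂[0,1,6] = [1,6] − [0,6] + [0,1],
  ∂[1,3,5] = [3,5] − [1,5] + [1,3].
The 21×14 boundary matrix has rank 13 and Smith normal form diag(1,1,1,1,1,1,1,1,1,1,1,1,1).

Reading off H_k = ker ∂_k / im ∂_{k+1}:

  H_0: rank C_0 − rank ∂_1 = 7 − 6 = 1, and the invariant factors of ∂_1 are all 1, so H_0 = Z.
  H_1: rank ker ∂_1 − rank ∂_2 = (21 − 6) − 13 = 2, and the invariant factors of ∂_2 are all 1, so H_1 = Z^2.
  H_2: rank ker ∂_2 − rank ∂_3 = (14 − 13) − 0 = 1, and there is no ∂_3, so H_2 = Z.

As a check, the Euler characteristic is 7 − 21 + 14 = 0, which agrees with 1 − 2 + 1 = 0.
(K is a triangulation of the torus T^2.)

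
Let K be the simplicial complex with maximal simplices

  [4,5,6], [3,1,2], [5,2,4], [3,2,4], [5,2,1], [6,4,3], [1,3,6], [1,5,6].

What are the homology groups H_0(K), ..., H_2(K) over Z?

H_0 = Z,  H_1 = 0,  H_2 = Z.

We work with the vertex ordering 1 < 2 < 3 < 4 < 5 < 6. The simplices of K, each written with vertices in increasing order, are:

  0-simplices (6): [1], [2], [3], [4], [5], [6]
  1-simplices (12): [1,2], [1,3], [1,5], [1,6], [2,3], [2,4], [2,5], [3,4], [3,6], [4,5], [4,6], [5,6]
  2-simplices (8): [1,2,3], [1,2,5], [1,3,6], [1,5,6], [2,3,4], [2,4,5], [3,4,6], [4,5,6]

giving chain groups C_0 ≅ Z^6, C_1 ≅ Z^12, C_2 ≅ Z^8.

The boundary map ∂_1: C_1 → C_0 is given by ∂[p,q] = [q] − [p].
As a 6×12 matrix over Z this has rank 5, with invariant factors (1,1,1,1,1).

∂_2: C_2 → C_1 maps a triangle to the signed sum of its edges. For instance
  ∂[4,5,6] = [5,6] − [4,6] + [4,5],
  ∂[2,4,5] = [4,5] − [2,5] + [2,4].
The 12×8 boundary matrix has rank 7 and Smith normal form diag(1,1,1,1,1,1,1).

Computing H_k = (kernel of ∂_k) / (image of ∂_{k+1}):

  H_0: rank C_0 − rank ∂_1 = 6 − 5 = 1, and the invariant factors of ∂_1 are all 1, so H_0 = Z.
  H_1: rank ker ∂_1 − rank ∂_2 = (12 − 5) − 7 = 0, and the invariant factors of ∂_2 are all 1, so H_1 = 0.
  H_2: rank ker ∂_2 − rank ∂_3 = (8 − 7) − 0 = 1, and there is no ∂_3, so H_2 = Z.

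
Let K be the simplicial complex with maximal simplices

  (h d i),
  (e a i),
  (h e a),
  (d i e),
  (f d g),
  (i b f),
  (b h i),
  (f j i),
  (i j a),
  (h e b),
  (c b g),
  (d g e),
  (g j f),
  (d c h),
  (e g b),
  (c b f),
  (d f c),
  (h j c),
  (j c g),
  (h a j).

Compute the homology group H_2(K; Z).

Take the total order a < b < c < d < e < f < g < h < i < j on the vertex set. Then K (dimension 2) consists of the simplices:

  0-simplices (10): a, b, c, d, e, f, g, h, i, j
  1-simplices (30): ae, ah, ai, aj, bc, be, bf, bg, bh, bi, cd, cf, cg, ch, cj, de, df, dg, dh, di, eg, eh, ei, fg, fi, fj, gj, hi, hj, ij
  2-simplices (20): aeh, aei, ahj, aij, bcf, bcg, beg, beh, bfi, bhi, cdf, cdh, cgj, chj, deg, dei, dfg, dhi, fgj, fij

giving chain groups C_0 ≅ Z^10, C_1 ≅ Z^30, C_2 ≅ Z^20.

The boundary map ∂_1: C_1 → C_0 is given by ∂[p,q] = [q] − [p].
The 10×30 boundary matrix has rank 9 and Smith normal form diag(1,1,1,1,1,1,1,1,1).

∂_2: C_2 → C_1 maps a triangle to the signed sum of its edges. For instance
  ∂cgj = gj − cj + cg,
  ∂bcf = cf − bf + bc.
The 30×20 boundary matrix has rank 20 and Smith normal form diag(1,1,1,1,1,1,1,1,1,1,1,1,1,1,1,1,1,1,1,2).

Now H_k = ker ∂_k / im ∂_{k+1}, so:

  H_2: rank ker ∂_2 − rank ∂_3 = (20 − 20) − 0 = 0, and there is no ∂_3, so H_2 ≅ 0.

(K is a triangulation of the Klein bottle.)

H_2 = 0.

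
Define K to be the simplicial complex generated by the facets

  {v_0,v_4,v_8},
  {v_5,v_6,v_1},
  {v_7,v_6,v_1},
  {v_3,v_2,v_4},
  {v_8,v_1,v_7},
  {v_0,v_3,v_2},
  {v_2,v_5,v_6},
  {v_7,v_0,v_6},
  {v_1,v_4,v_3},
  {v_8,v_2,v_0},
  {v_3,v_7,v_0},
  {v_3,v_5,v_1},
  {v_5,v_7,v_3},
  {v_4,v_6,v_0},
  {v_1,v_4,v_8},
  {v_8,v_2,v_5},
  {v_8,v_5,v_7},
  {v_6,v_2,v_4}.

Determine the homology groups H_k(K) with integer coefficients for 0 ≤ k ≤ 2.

Order the vertices as v_0 < v_1 < v_2 < v_3 < v_4 < v_5 < v_6 < v_7 < v_8. Listing each simplex with vertices in this order, K has dimension 2 with simplices:

  0-simplices (9): [v_0], [v_1], [v_2], [v_3], [v_4], [v_5], [v_6], [v_7], [v_8]
  1-simplices (27): (27 of them)
  2-simplices (18): (18 of them)

Hence C_0 ≅ Z^9, C_1 ≅ Z^27, C_2 ≅ Z^18.

Boundary ∂_1: C_1 → C_0 is given by ∂[p,q] = [q] − [p]. For instance
  ∂[v_0,v_8] = [v_8] − [v_0].
The resulting 9×27 matrix has rank 8, and its Smith normal form has invariant factors (1,1,1,1,1,1,1,1).

∂_2: C_2 → C_1 acts by ∂[p,q,r] = [q,r] − [p,r] + [p,q]. For instance
  ∂[v_0,v_6,v_7] = [v_6,v_7] − [v_0,v_7] + [v_0,v_6],
  ∂[v_1,v_4,v_8] = [v_4,v_8] − [v_1,v_8] + [v_1,v_4].
The 27×18 boundary matrix has rank 18 and Smith normal form diag(1,1,1,1,1,1,1,1,1,1,1,1,1,1,1,1,1,2).

Computing H_k = (kernel of ∂_k) / (image of ∂_{k+1}):

  H_0: rank C_0 − rank ∂_1 = 9 − 8 = 1, and the invariant factors of ∂_1 are all 1, so H_0 = Z.
  H_1: rank ker ∂_1 − rank ∂_2 = (27 − 8) − 18 = 1, and ∂_2 has invariant factor 2 > 1, so H_1 = Z ⊕ Z/2Z.
  H_2: rank ker ∂_2 − rank ∂_3 = (18 − 18) − 0 = 0, and there is no ∂_3, so H_2 = 0.

As a check, the Euler characteristic is 9 − 27 + 18 = 0, which agrees with 1 − 1 + 0 = 0.

H_0 = Z,  H_1 = Z ⊕ Z/2Z,  H_2 = 0.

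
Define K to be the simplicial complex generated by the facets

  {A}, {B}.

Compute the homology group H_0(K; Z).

Order the vertices as A < B. Listing each simplex with vertices in this order, K has dimension 0 with simplices:

  0-simplices (2): A, B

Hence C_0 ≅ Z^2.

From H_k ≅ ker(∂_k) / im(∂_{k+1}) we obtain:

  H_0: rank C_0 − rank ∂_1 = 2 − 0 = 2, and there is no ∂_1, so H_0 = Z^2.

(K is a triangulation of a set of 2 points.)

H_0 = Z^2.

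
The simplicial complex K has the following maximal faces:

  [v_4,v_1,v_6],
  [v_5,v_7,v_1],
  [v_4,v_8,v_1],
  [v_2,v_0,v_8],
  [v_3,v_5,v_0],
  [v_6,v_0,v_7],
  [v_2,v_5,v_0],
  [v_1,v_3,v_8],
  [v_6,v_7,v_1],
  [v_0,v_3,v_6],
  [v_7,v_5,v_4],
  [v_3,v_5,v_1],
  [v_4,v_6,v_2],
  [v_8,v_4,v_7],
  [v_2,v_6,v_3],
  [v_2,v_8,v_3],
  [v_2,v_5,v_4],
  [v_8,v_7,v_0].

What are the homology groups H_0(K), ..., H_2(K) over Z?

H_0 = Z,  H_1 = Z ⊕ Z_2,  H_2 = 0.

Fix the vertex order v_0 < v_1 < v_2 < v_3 < v_4 < v_5 < v_6 < v_7 < v_8 and write every simplex with vertices in increasing order. Then dim K = 2 and the simplices of K are:

  0-simplices (9): [v_0], [v_1], [v_2], [v_3], [v_4], [v_5], [v_6], [v_7], [v_8]
  1-simplices (27): (27 of them)
  2-simplices (18): (18 of them)

so the chain groups are C_0 ≅ Z^9, C_1 ≅ Z^27, C_2 ≅ Z^18.

Boundary ∂_1: C_1 → C_0 sends each edge [p,q] (with p < q) to q − p. For instance
  ∂[v_1,v_8] = [v_8] − [v_1].
This gives a 9×27 integer matrix of rank 8; reducing to Smith normal form yields diagonal entries (1,1,1,1,1,1,1,1).

Boundary ∂_2: C_2 → C_1 maps a triangle to the signed sum of its edges. For instance
  ∂[v_0,v_2,v_5] = [v_2,v_5] − [v_0,v_5] + [v_0,v_2],
  ∂[v_2,v_4,v_5] = [v_4,v_5] − [v_2,v_5] + [v_2,v_4].
The resulting 27×18 matrix has rank 18, and its Smith normal form has invariant factors (1,1,1,1,1,1,1,1,1,1,1,1,1,1,1,1,1,2).

From H_k ≅ ker(∂_k) / im(∂_{k+1}) we obtain:

  H_0: rank C_0 − rank ∂_1 = 9 − 8 = 1, and the invariant factors of ∂_1 are all 1, so H_0 ≅ Z.
  H_1: rank ker ∂_1 − rank ∂_2 = (27 − 8) − 18 = 1, and ∂_2 has invariant factor 2 > 1, so H_1 ≅ Z ⊕ Z_2.
  H_2: rank ker ∂_2 − rank ∂_3 = (18 − 18) − 0 = 0, and there is no ∂_3, so H_2 ≅ 0.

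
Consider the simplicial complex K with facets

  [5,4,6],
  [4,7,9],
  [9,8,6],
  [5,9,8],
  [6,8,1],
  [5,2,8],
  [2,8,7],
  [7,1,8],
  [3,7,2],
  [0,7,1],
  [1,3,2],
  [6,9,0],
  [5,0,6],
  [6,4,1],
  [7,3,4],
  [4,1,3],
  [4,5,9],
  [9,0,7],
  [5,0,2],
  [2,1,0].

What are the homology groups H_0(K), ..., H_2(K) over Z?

We work with the vertex ordering 0 < 1 < 2 < 3 < 4 < 5 < 6 < 7 < 8 < 9. The simplices of K, each written with vertices in increasing order, are:

  0-simplices (10): [0], [1], [2], [3], [4], [5], [6], [7], [8], [9]
  1-simplices (30): (30 of them)
  2-simplices (20): (20 of them)

giving chain groups C_0 ≅ Z^10, C_1 ≅ Z^30, C_2 ≅ Z^20.

Boundary ∂_1: C_1 → C_0 maps an edge to its endpoints' difference, ∂[p,q] = q − p. For instance
  ∂[0,9] = [9] − [0].
As a 10×30 matrix over Z this has rank 9, with invariant factors (1,1,1,1,1,1,1,1,1).

The boundary map ∂_2: C_2 → C_1 maps a triangle to the signed sum of its edges. For instance
  ∂[2,5,8] = [5,8] − [2,8] + [2,5],
  ∂[0,2,5] = [2,5] − [0,5] + [0,2].
As a 30×20 matrix over Z this has rank 20, with invariant factors (1,1,1,1,1,1,1,1,1,1,1,1,1,1,1,1,1,1,1,2).

From H_k ≅ ker(∂_k) / im(∂_{k+1}) we obtain:

  H_0: rank C_0 − rank ∂_1 = 10 − 9 = 1, and the invariant factors of ∂_1 are all 1, so H_0 = Z.
  H_1: rank ker ∂_1 − rank ∂_2 = (30 − 9) − 20 = 1, and ∂_2 has invariant factor 2 > 1, so H_1 = Z ⊕ Z/2.
  H_2: rank ker ∂_2 − rank ∂_3 = (20 − 20) − 0 = 0, and there is no ∂_3, so H_2 = 0.

As a check, the Euler characteristic is 10 − 30 + 20 = 0, which agrees with 1 − 1 + 0 = 0.
(K is a triangulation of the Klein bottle.)

H_0 = Z,  H_1 = Z ⊕ Z/2,  H_2 = 0.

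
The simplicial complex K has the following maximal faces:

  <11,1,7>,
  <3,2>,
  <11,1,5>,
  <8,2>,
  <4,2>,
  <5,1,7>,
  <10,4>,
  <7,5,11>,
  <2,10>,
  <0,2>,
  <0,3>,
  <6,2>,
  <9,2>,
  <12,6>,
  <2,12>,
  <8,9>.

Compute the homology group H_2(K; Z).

H_2 ≅ Z.

Order the vertices as 0 < 1 < 2 < 3 < 4 < 5 < 6 < 7 < 8 < 9 < 10 < 11 < 12. Listing each simplex with vertices in this order, K has dimension 2 with simplices:

  0-simplices (13): [0], [1], [2], [3], [4], [5], [6], [7], [8], [9], [10], [11], [12]
  1-simplices (18): [0,2], [0,3], [1,5], [1,7], [1,11], [2,3], [2,4], [2,6], [2,8], [2,9], [2,10], [2,12], [4,10], [5,7], [5,11], [6,12], [7,11], [8,9]
  2-simplices (4): [1,5,7], [1,5,11], [1,7,11], [5,7,11]

giving chain groups C_0 ≅ Z^13, C_1 ≅ Z^18, C_2 ≅ Z^4.

Boundary ∂_1: C_1 → C_0 maps an edge to its endpoints' difference, ∂[p,q] = q − p.
As a 13×18 matrix over Z this has rank 11, with invariant factors (1,1,1,1,1,1,1,1,1,1,1).

Boundary ∂_2: C_2 → C_1 acts by ∂[p,q,r] = [q,r] − [p,r] + [p,q]. For instance
  ∂[1,5,11] = [5,11] − [1,11] + [1,5],
  ∂[1,7,11] = [7,11] − [1,11] + [1,7].
This gives a 18×4 integer matrix of rank 3; reducing to Smith normal form yields diagonal entries (1,1,1).

Computing H_k = (kernel of ∂_k) / (image of ∂_{k+1}):

  H_2: rank ker ∂_2 − rank ∂_3 = (4 − 3) − 0 = 1, and there is no ∂_3, so H_2 ≅ Z.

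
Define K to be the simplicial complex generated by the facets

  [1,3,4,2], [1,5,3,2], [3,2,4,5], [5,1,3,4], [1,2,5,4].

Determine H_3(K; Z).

H_3 = Z.

Take the total order 1 < 2 < 3 < 4 < 5 on the vertex set. Then K (dimension 3) consists of the simplices:

  0-simplices (5): [1], [2], [3], [4], [5]
  1-simplices (10): [1,2], [1,3], [1,4], [1,5], [2,3], [2,4], [2,5], [3,4], [3,5], [4,5]
  2-simplices (10): [1,2,3], [1,2,4], [1,2,5], [1,3,4], [1,3,5], [1,4,5], [2,3,4], [2,3,5], [2,4,5], [3,4,5]
  3-simplices (5): [1,2,3,4], [1,2,3,5], [1,2,4,5], [1,3,4,5], [2,3,4,5]

giving chain groups C_0 ≅ Z^5, C_1 ≅ Z^10, C_2 ≅ Z^10, C_3 ≅ Z^5.

Boundary ∂_1: C_1 → C_0 sends each edge [p,q] (with p < q) to q − p. For instance
  ∂[3,4] = [4] − [3].
The resulting 5×10 matrix has rank 4, and its Smith normal form has invariant factors (1,1,1,1).

Boundary ∂_2: C_2 → C_1 sends each 2-simplex [p,q,r] to [q,r] − [p,r] + [p,q]. For instance
  ∂[2,3,5] = [3,5] − [2,5] + [2,3],
  ∂[3,4,5] = [4,5] − [3,5] + [3,4].
This gives a 10×10 integer matrix of rank 6; reducing to Smith normal form yields diagonal entries (1,1,1,1,1,1).

Boundary ∂_3: C_3 → C_2 sends each 3-simplex σ to the alternating sum Σ_i (−1)^i (σ with its i-th vertex removed). For instance
  ∂[1,2,3,4] = [2,3,4] − [1,3,4] + [1,2,4] − [1,2,3],
  ∂[1,2,4,5] = [2,4,5] − [1,4,5] + [1,2,5] − [1,2,4].
The 10×5 boundary matrix has rank 4 and Smith normal form diag(1,1,1,1).

From H_k ≅ ker(∂_k) / im(∂_{k+1}) we obtain:

  H_3: rank ker ∂_3 − rank ∂_4 = (5 − 4) − 0 = 1, and there is no ∂_4, so H_3 = Z.

(K is a triangulation of the 3-sphere S^3.)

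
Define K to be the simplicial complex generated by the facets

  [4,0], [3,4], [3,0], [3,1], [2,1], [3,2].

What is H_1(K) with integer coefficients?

H_1 = Z^2.

Take the total order 0 < 1 < 2 < 3 < 4 on the vertex set. Then K (dimension 1) consists of the simplices:

  0-simplices (5): [0], [1], [2], [3], [4]
  1-simplices (6): [0,3], [0,4], [1,2], [1,3], [2,3], [3,4]

Hence C_0 ≅ Z^5, C_1 ≅ Z^6.

Boundary ∂_1: C_1 → C_0 is given by ∂[p,q] = [q] − [p]. For instance
  ∂[0,4] = [4] − [0].
The 5×6 boundary matrix has rank 4 and Smith normal form diag(1,1,1,1).

Computing H_k = (kernel of ∂_k) / (image of ∂_{k+1}):

  H_1: rank ker ∂_1 − rank ∂_2 = (6 − 4) − 0 = 2, and there is no ∂_2, so H_1 = Z^2.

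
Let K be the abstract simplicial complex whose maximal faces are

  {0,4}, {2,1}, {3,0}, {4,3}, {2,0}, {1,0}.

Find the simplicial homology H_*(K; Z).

Take the total order 0 < 1 < 2 < 3 < 4 on the vertex set. Then K (dimension 1) consists of the simplices:

  0-simplices (5): [0], [1], [2], [3], [4]
  1-simplices (6): [0,1], [0,2], [0,3], [0,4], [1,2], [3,4]

so the chain groups are C_0 ≅ Z^5, C_1 ≅ Z^6.

The boundary map ∂_1: C_1 → C_0 maps an edge to its endpoints' difference, ∂[p,q] = q − p. For instance
  ∂[0,4] = [4] − [0].
This gives a 5×6 integer matrix of rank 4; reducing to Smith normal form yields diagonal entries (1,1,1,1).

Reading off H_k = ker ∂_k / im ∂_{k+1}:

  H_0: rank C_0 − rank ∂_1 = 5 − 4 = 1, and the invariant factors of ∂_1 are all 1, so H_0 ≅ Z.
  H_1: rank ker ∂_1 − rank ∂_2 = (6 − 4) − 0 = 2, and there is no ∂_2, so H_1 ≅ Z^2.

H_0 = Z,  H_1 = Z^2.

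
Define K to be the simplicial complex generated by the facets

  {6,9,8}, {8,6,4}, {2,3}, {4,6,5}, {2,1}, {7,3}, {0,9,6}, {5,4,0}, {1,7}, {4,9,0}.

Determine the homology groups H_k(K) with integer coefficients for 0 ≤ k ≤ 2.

Take the total order 0 < 1 < 2 < 3 < 4 < 5 < 6 < 7 < 8 < 9 on the vertex set. Then K (dimension 2) consists of the simplices:

  0-simplices (10): [0], [1], [2], [3], [4], [5], [6], [7], [8], [9]
  1-simplices (16): [0,4], [0,5], [0,6], [0,9], [1,2], [1,7], [2,3], [3,7], [4,5], [4,6], [4,8], [4,9], [5,6], [6,8], [6,9], [8,9]
  2-simplices (6): [0,4,5], [0,4,9], [0,6,9], [4,5,6], [4,6,8], [6,8,9]

so the chain groups are C_0 ≅ Z^10, C_1 ≅ Z^16, C_2 ≅ Z^6.

∂_1: C_1 → C_0 maps an edge to its endpoints' difference, ∂[p,q] = q − p. For instance
  ∂[4,5] = [5] − [4].
The resulting 10×16 matrix has rank 8, and its Smith normal form has invariant factors (1,1,1,1,1,1,1,1).

∂_2: C_2 → C_1 maps a triangle to the signed sum of its edges. For instance
  ∂[0,4,5] = [4,5] − [0,5] + [0,4],
  ∂[6,8,9] = [8,9] − [6,9] + [6,8].
The 16×6 boundary matrix has rank 6 and Smith normal form diag(1,1,1,1,1,1).

Now H_k = ker ∂_k / im ∂_{k+1}, so:

  H_0: rank C_0 − rank ∂_1 = 10 − 8 = 2, and the invariant factors of ∂_1 are all 1, so H_0 ≅ Z^2.
  H_1: rank ker ∂_1 − rank ∂_2 = (16 − 8) − 6 = 2, and the invariant factors of ∂_2 are all 1, so H_1 ≅ Z^2.
  H_2: rank ker ∂_2 − rank ∂_3 = (6 − 6) − 0 = 0, and there is no ∂_3, so H_2 ≅ 0.

H_0 = Z^2,  H_1 = Z^2,  H_2 = 0.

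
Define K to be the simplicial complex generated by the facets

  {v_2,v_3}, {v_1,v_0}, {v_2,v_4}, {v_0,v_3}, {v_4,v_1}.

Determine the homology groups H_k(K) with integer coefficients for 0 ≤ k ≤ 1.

K has 5 vertices, 5 edges.
rank ∂_0 = 0, rank ∂_1 = 4 ⇒ b_0 = 5 − 0 − 4 = 1; all invariant factors of ∂_1 are 1 so no torsion. So H_0 = Z.
rank ∂_1 = 4, rank ∂_2 = 0 ⇒ b_1 = 5 − 4 − 0 = 1. So H_1 = Z.

H_0 ≅ Z,  H_1 ≅ Z.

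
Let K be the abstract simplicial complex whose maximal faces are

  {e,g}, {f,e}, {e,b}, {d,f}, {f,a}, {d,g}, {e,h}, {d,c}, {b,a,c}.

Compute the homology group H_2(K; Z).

H_2 ≅ 0.

We work with the vertex ordering a < b < c < d < e < f < g < h. The simplices of K, each written with vertices in increasing order, are:

  0-simplices (8): a, b, c, d, e, f, g, h
  1-simplices (11): ab, ac, af, bc, be, cd, df, dg, ef, eg, eh
  2-simplices (1): abc

Hence C_0 ≅ Z^8, C_1 ≅ Z^11, C_2 ≅ Z^1.

The boundary map ∂_1: C_1 → C_0 maps an edge to its endpoints' difference, ∂[p,q] = q − p. For instance
  ∂ac = c − a.
The resulting 8×11 matrix has rank 7, and its Smith normal form has invariant factors (1,1,1,1,1,1,1).

∂_2: C_2 → C_1 sends each 2-simplex [p,q,r] to [q,r] − [p,r] + [p,q]. For instance
  ∂abc = bc − ac + ab.
The 11×1 boundary matrix has rank 1 and Smith normal form diag(1).

Now H_k = ker ∂_k / im ∂_{k+1}, so:

  H_2: rank ker ∂_2 − rank ∂_3 = (1 − 1) − 0 = 0, and there is no ∂_3, so H_2 = 0.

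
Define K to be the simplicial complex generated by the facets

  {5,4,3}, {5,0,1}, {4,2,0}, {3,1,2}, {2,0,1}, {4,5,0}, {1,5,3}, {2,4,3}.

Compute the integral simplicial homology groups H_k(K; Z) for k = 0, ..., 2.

Take the total order 0 < 1 < 2 < 3 < 4 < 5 on the vertex set. Then K (dimension 2) consists of the simplices:

  0-simplices (6): [0], [1], [2], [3], [4], [5]
  1-simplices (12): [0,1], [0,2], [0,4], [0,5], [1,2], [1,3], [1,5], [2,3], [2,4], [3,4], [3,5], [4,5]
  2-simplices (8): [0,1,2], [0,1,5], [0,2,4], [0,4,5], [1,2,3], [1,3,5], [2,3,4], [3,4,5]

Hence C_0 ≅ Z^6, C_1 ≅ Z^12, C_2 ≅ Z^8.

∂_1: C_1 → C_0 maps an edge to its endpoints' difference, ∂[p,q] = q − p. For instance
  ∂[1,2] = [2] − [1].
The 6×12 boundary matrix has rank 5 and Smith normal form diag(1,1,1,1,1).

Boundary ∂_2: C_2 → C_1 acts by ∂[p,q,r] = [q,r] − [p,r] + [p,q]. For instance
  ∂[0,4,5] = [4,5] − [0,5] + [0,4],
  ∂[3,4,5] = [4,5] − [3,5] + [3,4].
As a 12×8 matrix over Z this has rank 7, with invariant factors (1,1,1,1,1,1,1).

Now H_k = ker ∂_k / im ∂_{k+1}, so:

  H_0: rank C_0 − rank ∂_1 = 6 − 5 = 1, and the invariant factors of ∂_1 are all 1, so H_0 ≅ Z.
  H_1: rank ker ∂_1 − rank ∂_2 = (12 − 5) − 7 = 0, and the invariant factors of ∂_2 are all 1, so H_1 ≅ 0.
  H_2: rank ker ∂_2 − rank ∂_3 = (8 − 7) − 0 = 1, and there is no ∂_3, so H_2 ≅ Z.

As a check, the Euler characteristic is 6 − 12 + 8 = 2, which agrees with 1 − 0 + 1 = 2.

H_0 ≅ Z,  H_1 = 0,  H_2 ≅ Z.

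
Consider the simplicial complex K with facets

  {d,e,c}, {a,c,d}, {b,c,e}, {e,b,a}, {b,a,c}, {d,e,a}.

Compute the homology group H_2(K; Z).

Fix the vertex order a < b < c < d < e and write every simplex with vertices in increasing order. Then dim K = 2 and the simplices of K are:

  0-simplices (5): a, b, c, d, e
  1-simplices (9): ab, ac, ad, ae, bc, be, cd, ce, de
  2-simplices (6): abc, abe, acd, ade, bce, cde

Hence C_0 ≅ Z^5, C_1 ≅ Z^9, C_2 ≅ Z^6.

Boundary ∂_1: C_1 → C_0 is given by ∂[p,q] = [q] − [p]. For instance
  ∂ae = e − a.
The resulting 5×9 matrix has rank 4, and its Smith normal form has invariant factors (1,1,1,1).

The boundary map ∂_2: C_2 → C_1 acts by ∂[p,q,r] = [q,r] − [p,r] + [p,q]. For instance
  ∂abc = bc − ac + ab,
  ∂abe = be − ae + ab.
As a 9×6 matrix over Z this has rank 5, with invariant factors (1,1,1,1,1).

From H_k ≅ ker(∂_k) / im(∂_{k+1}) we obtain:

  H_2: rank ker ∂_2 − rank ∂_3 = (6 − 5) − 0 = 1, and there is no ∂_3, so H_2 ≅ Z.

(K is a triangulation of the 2-sphere S^2.)

H_2 ≅ Z.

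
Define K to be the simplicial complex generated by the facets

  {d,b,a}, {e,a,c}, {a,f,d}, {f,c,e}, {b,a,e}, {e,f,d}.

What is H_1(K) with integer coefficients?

H_1 = Z.

We work with the vertex ordering a < b < c < d < e < f. The simplices of K, each written with vertices in increasing order, are:

  0-simplices (6): a, b, c, d, e, f
  1-simplices (12): ab, ac, ad, ae, af, bd, be, ce, cf, de, df, ef
  2-simplices (6): abd, abe, ace, adf, cef, def

so the chain groups are C_0 ≅ Z^6, C_1 ≅ Z^12, C_2 ≅ Z^6.

The boundary map ∂_1: C_1 → C_0 is given by ∂[p,q] = [q] − [p]. For instance
  ∂df = f − d.
The 6×12 boundary matrix has rank 5 and Smith normal form diag(1,1,1,1,1).

∂_2: C_2 → C_1 maps a triangle to the signed sum of its edges. For instance
  ∂ace = ce − ae + ac,
  ∂cef = ef − cf + ce.
The 12×6 boundary matrix has rank 6 and Smith normal form diag(1,1,1,1,1,1).

Reading off H_k = ker ∂_k / im ∂_{k+1}:

  H_1: rank ker ∂_1 − rank ∂_2 = (12 − 5) − 6 = 1, and the invariant factors of ∂_2 are all 1, so H_1 = Z.

(K is a triangulation of the cylinder S^1 x I.)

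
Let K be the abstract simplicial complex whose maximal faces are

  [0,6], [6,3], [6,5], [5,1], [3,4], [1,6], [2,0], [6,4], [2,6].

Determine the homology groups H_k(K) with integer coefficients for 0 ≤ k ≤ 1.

H_0 ≅ Z,  H_1 ≅ Z^3.

Fix the vertex order 0 < 1 < 2 < 3 < 4 < 5 < 6 and write every simplex with vertices in increasing order. Then dim K = 1 and the simplices of K are:

  0-simplices (7): [0], [1], [2], [3], [4], [5], [6]
  1-simplices (9): [0,2], [0,6], [1,5], [1,6], [2,6], [3,4], [3,6], [4,6], [5,6]

so the chain groups are C_0 ≅ Z^7, C_1 ≅ Z^9.

The boundary map ∂_1: C_1 → C_0 sends each edge [p,q] (with p < q) to q − p.
As a 7×9 matrix over Z this has rank 6, with invariant factors (1,1,1,1,1,1).

Computing H_k = (kernel of ∂_k) / (image of ∂_{k+1}):

  H_0: rank C_0 − rank ∂_1 = 7 − 6 = 1, and the invariant factors of ∂_1 are all 1, so H_0 ≅ Z.
  H_1: rank ker ∂_1 − rank ∂_2 = (9 − 6) − 0 = 3, and there is no ∂_2, so H_1 ≅ Z^3.

As a check, the Euler characteristic is 7 − 9 = -2, which agrees with 1 − 3 = -2.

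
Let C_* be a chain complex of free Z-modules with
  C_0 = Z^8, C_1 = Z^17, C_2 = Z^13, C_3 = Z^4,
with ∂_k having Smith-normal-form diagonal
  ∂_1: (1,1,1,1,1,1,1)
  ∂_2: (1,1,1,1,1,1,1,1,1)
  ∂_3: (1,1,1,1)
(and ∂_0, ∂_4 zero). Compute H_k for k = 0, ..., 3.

H_0: b_0 = 8 − 0 − 7 = 1; torsion from ∂_1 factors > 1: none. So H_0 = Z.
H_1: b_1 = 17 − 7 − 9 = 1; torsion from ∂_2 factors > 1: none. So H_1 = Z.
H_2: b_2 = 13 − 9 − 4 = 0; torsion from ∂_3 factors > 1: none. So H_2 = 0.
H_3: b_3 = 4 − 4 − 0 = 0; torsion from ∂_4 factors > 1: none. So H_3 = 0.

H_0 = Z,  H_1 = Z,  H_2 = 0,  H_3 = 0.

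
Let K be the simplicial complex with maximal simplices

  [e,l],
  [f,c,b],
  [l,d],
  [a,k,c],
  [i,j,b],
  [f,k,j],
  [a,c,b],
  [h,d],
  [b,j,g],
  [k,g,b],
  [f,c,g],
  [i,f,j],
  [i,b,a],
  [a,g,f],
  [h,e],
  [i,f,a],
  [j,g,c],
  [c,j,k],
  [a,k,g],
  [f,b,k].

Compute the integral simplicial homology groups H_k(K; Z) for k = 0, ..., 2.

We work with the vertex ordering a < b < c < d < e < f < g < h < i < j < k < l. The simplices of K, each written with vertices in increasing order, are:

  0-simplices (12): a, b, c, d, e, f, g, h, i, j, k, l
  1-simplices (28): ab, ac, af, ag, ai, ak, bc, bf, bg, bi, bj, bk, cf, cg, cj, ck, dh, dl, eh, el, fg, fi, fj, fk, gj, gk, ij, jk
  2-simplices (16): abc, abi, ack, afg, afi, agk, bcf, bfk, bgj, bgk, bij, cfg, cgj, cjk, fij, fjk

Hence C_0 ≅ Z^12, C_1 ≅ Z^28, C_2 ≅ Z^16.

∂_1: C_1 → C_0 sends each edge [p,q] (with p < q) to q − p. For instance
  ∂bi = i − b.
This gives a 12×28 integer matrix of rank 10; reducing to Smith normal form yields diagonal entries (1,1,1,1,1,1,1,1,1,1).

∂_2: C_2 → C_1 acts by ∂[p,q,r] = [q,r] − [p,r] + [p,q]. For instance
  ∂bgj = gj − bj + bg,
  ∂cgj = gj − cj + cg.
As a 28×16 matrix over Z this has rank 15, with invariant factors (1,1,1,1,1,1,1,1,1,1,1,1,1,1,1).

Computing H_k = (kernel of ∂_k) / (image of ∂_{k+1}):

  H_0: rank C_0 − rank ∂_1 = 12 − 10 = 2, and the invariant factors of ∂_1 are all 1, so H_0 ≅ Z^2.
  H_1: rank ker ∂_1 − rank ∂_2 = (28 − 10) − 15 = 3, and the invariant factors of ∂_2 are all 1, so H_1 ≅ Z^3.
  H_2: rank ker ∂_2 − rank ∂_3 = (16 − 15) − 0 = 1, and there is no ∂_3, so H_2 ≅ Z.

(K is a triangulation of the disjoint union of the torus T^2 and the circle S^1.)

H_0 ≅ Z^2,  H_1 ≅ Z^3,  H_2 ≅ Z.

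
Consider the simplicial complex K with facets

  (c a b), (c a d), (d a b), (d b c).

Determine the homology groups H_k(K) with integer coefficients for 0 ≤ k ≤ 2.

We work with the vertex ordering a < b < c < d. The simplices of K, each written with vertices in increasing order, are:

  0-simplices (4): a, b, c, d
  1-simplices (6): ab, ac, ad, bc, bd, cd
  2-simplices (4): abc, abd, acd, bcd

Hence C_0 ≅ Z^4, C_1 ≅ Z^6, C_2 ≅ Z^4.

Boundary ∂_1: C_1 → C_0 sends each edge [p,q] (with p < q) to q − p. For instance
  ∂ad = d − a.
As a 4×6 matrix over Z this has rank 3, with invariant factors (1,1,1).

Boundary ∂_2: C_2 → C_1 maps a triangle to the signed sum of its edges. For instance
  ∂abc = bc − ac + ab,
  ∂acd = cd − ad + ac.
The 6×4 boundary matrix has rank 3 and Smith normal form diag(1,1,1).

Computing H_k = (kernel of ∂_k) / (image of ∂_{k+1}):

  H_0: rank C_0 − rank ∂_1 = 4 − 3 = 1, and the invariant factors of ∂_1 are all 1, so H_0 ≅ Z.
  H_1: rank ker ∂_1 − rank ∂_2 = (6 − 3) − 3 = 0, and the invariant factors of ∂_2 are all 1, so H_1 ≅ 0.
  H_2: rank ker ∂_2 − rank ∂_3 = (4 − 3) − 0 = 1, and there is no ∂_3, so H_2 ≅ Z.

H_0 = Z,  H_1 = 0,  H_2 = Z.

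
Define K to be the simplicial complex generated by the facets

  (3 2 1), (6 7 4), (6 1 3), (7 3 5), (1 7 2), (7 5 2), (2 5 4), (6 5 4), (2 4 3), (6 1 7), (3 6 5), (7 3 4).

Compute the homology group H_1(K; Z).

Fix the vertex order 1 < 2 < 3 < 4 < 5 < 6 < 7 and write every simplex with vertices in increasing order. Then dim K = 2 and the simplices of K are:

  0-simplices (7): [1], [2], [3], [4], [5], [6], [7]
  1-simplices (18): [1,2], [1,3], [1,6], [1,7], [2,3], [2,4], [2,5], [2,7], [3,4], [3,5], [3,6], [3,7], [4,5], [4,6], [4,7], [5,6], [5,7], [6,7]
  2-simplices (12): [1,2,3], [1,2,7], [1,3,6], [1,6,7], [2,3,4], [2,4,5], [2,5,7], [3,4,7], [3,5,6], [3,5,7], [4,5,6], [4,6,7]

so the chain groups are C_0 ≅ Z^7, C_1 ≅ Z^18, C_2 ≅ Z^12.

Boundary ∂_1: C_1 → C_0 maps an edge to its endpoints' difference, ∂[p,q] = q − p.
This gives a 7×18 integer matrix of rank 6; reducing to Smith normal form yields diagonal entries (1,1,1,1,1,1).

Boundary ∂_2: C_2 → C_1 maps a triangle to the signed sum of its edges. For instance
  ∂[3,4,7] = [4,7] − [3,7] + [3,4],
  ∂[2,5,7] = [5,7] − [2,7] + [2,5].
This gives a 18×12 integer matrix of rank 12; reducing to Smith normal form yields diagonal entries (1,1,1,1,1,1,1,1,1,1,1,2).

From H_k ≅ ker(∂_k) / im(∂_{k+1}) we obtain:

  H_1: rank ker ∂_1 − rank ∂_2 = (18 − 6) − 12 = 0, and ∂_2 has invariant factor 2 > 1, so H_1 = Z/2.

H_1 ≅ Z/2.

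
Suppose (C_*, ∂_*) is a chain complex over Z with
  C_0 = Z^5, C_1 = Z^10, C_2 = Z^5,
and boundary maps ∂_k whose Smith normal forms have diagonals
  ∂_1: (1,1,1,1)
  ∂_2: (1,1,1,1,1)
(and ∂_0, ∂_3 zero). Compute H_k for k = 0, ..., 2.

H_0 ≅ Z,  H_1 ≅ Z,  H_2 = 0.

H_0: b_0 = 5 − 0 − 4 = 1; torsion from ∂_1 factors > 1: none. So H_0 ≅ Z.
H_1: b_1 = 10 − 4 − 5 = 1; torsion from ∂_2 factors > 1: none. So H_1 ≅ Z.
H_2: b_2 = 5 − 5 − 0 = 0; torsion from ∂_3 factors > 1: none. So H_2 ≅ 0.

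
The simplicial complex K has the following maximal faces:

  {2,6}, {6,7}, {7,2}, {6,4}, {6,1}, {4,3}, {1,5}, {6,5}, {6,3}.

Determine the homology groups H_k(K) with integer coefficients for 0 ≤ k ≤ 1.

H_0 ≅ Z,  H_1 ≅ Z^3.

We work with the vertex ordering 1 < 2 < 3 < 4 < 5 < 6 < 7. The simplices of K, each written with vertices in increasing order, are:

  0-simplices (7): [1], [2], [3], [4], [5], [6], [7]
  1-simplices (9): [1,5], [1,6], [2,6], [2,7], [3,4], [3,6], [4,6], [5,6], [6,7]

Hence C_0 ≅ Z^7, C_1 ≅ Z^9.

∂_1: C_1 → C_0 sends each edge [p,q] (with p < q) to q − p.
As a 7×9 matrix over Z this has rank 6, with invariant factors (1,1,1,1,1,1).

Now H_k = ker ∂_k / im ∂_{k+1}, so:

  H_0: rank C_0 − rank ∂_1 = 7 − 6 = 1, and the invariant factors of ∂_1 are all 1, so H_0 = Z.
  H_1: rank ker ∂_1 − rank ∂_2 = (9 − 6) − 0 = 3, and there is no ∂_2, so H_1 = Z^3.

(K is a triangulation of a wedge of 3 circles.)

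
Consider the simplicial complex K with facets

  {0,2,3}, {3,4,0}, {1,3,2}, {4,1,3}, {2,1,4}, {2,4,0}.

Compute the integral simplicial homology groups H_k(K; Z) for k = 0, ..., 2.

H_0 ≅ Z,  H_1 = 0,  H_2 ≅ Z.

Order the vertices as 0 < 1 < 2 < 3 < 4. Listing each simplex with vertices in this order, K has dimension 2 with simplices:

  0-simplices (5): [0], [1], [2], [3], [4]
  1-simplices (9): [0,2], [0,3], [0,4], [1,2], [1,3], [1,4], [2,3], [2,4], [3,4]
  2-simplices (6): [0,2,3], [0,2,4], [0,3,4], [1,2,3], [1,2,4], [1,3,4]

Hence C_0 ≅ Z^5, C_1 ≅ Z^9, C_2 ≅ Z^6.

∂_1: C_1 → C_0 is given by ∂[p,q] = [q] − [p].
As a 5×9 matrix over Z this has rank 4, with invariant factors (1,1,1,1).

∂_2: C_2 → C_1 maps a triangle to the signed sum of its edges. For instance
  ∂[1,3,4] = [3,4] − [1,4] + [1,3],
  ∂[1,2,3] = [2,3] − [1,3] + [1,2].
The resulting 9×6 matrix has rank 5, and its Smith normal form has invariant factors (1,1,1,1,1).

Computing H_k = (kernel of ∂_k) / (image of ∂_{k+1}):

  H_0: rank C_0 − rank ∂_1 = 5 − 4 = 1, and the invariant factors of ∂_1 are all 1, so H_0 = Z.
  H_1: rank ker ∂_1 − rank ∂_2 = (9 − 4) − 5 = 0, and the invariant factors of ∂_2 are all 1, so H_1 = 0.
  H_2: rank ker ∂_2 − rank ∂_3 = (6 − 5) − 0 = 1, and there is no ∂_3, so H_2 = Z.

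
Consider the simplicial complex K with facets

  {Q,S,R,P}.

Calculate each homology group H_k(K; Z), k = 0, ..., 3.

Fix the vertex order P < Q < R < S and write every simplex with vertices in increasing order. Then dim K = 3 and the simplices of K are:

  0-simplices (4): P, Q, R, S
  1-simplices (6): PQ, PR, PS, QR, QS, RS
  2-simplices (4): PQR, PQS, PRS, QRS
  3-simplices (1): PQRS

Hence C_0 ≅ Z^4, C_1 ≅ Z^6, C_2 ≅ Z^4, C_3 ≅ Z^1.

∂_1: C_1 → C_0 is given by ∂[p,q] = [q] − [p].
The 4×6 boundary matrix has rank 3 and Smith normal form diag(1,1,1).

Boundary ∂_2: C_2 → C_1 acts by ∂[p,q,r] = [q,r] − [p,r] + [p,q]. For instance
  ∂QRS = RS − QS + QR,
  ∂PQR = QR − PR + PQ.
This gives a 6×4 integer matrix of rank 3; reducing to Smith normal form yields diagonal entries (1,1,1).

Boundary ∂_3: C_3 → C_2 sends each 3-simplex σ to the alternating sum Σ_i (−1)^i (σ with its i-th vertex removed). For instance
  ∂PQRS = QRS − PRS + PQS − PQR.
This gives a 4×1 integer matrix of rank 1; reducing to Smith normal form yields diagonal entries (1).

From H_k ≅ ker(∂_k) / im(∂_{k+1}) we obtain:

  H_0: rank C_0 − rank ∂_1 = 4 − 3 = 1, and the invariant factors of ∂_1 are all 1, so H_0 = Z.
  H_1: rank ker ∂_1 − rank ∂_2 = (6 − 3) − 3 = 0, and the invariant factors of ∂_2 are all 1, so H_1 = 0.
  H_2: rank ker ∂_2 − rank ∂_3 = (4 − 3) − 1 = 0, and the invariant factors of ∂_3 are all 1, so H_2 = 0.
  H_3: rank ker ∂_3 − rank ∂_4 = (1 − 1) − 0 = 0, and there is no ∂_4, so H_3 = 0.

H_0 ≅ Z,  H_1 = 0,  H_2 = 0,  H_3 = 0.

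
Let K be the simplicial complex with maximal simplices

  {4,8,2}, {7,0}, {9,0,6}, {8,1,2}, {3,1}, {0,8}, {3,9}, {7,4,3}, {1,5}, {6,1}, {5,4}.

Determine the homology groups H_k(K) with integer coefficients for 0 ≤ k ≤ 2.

K has 10 vertices, 18 edges, 4 triangles.
rank ∂_0 = 0, rank ∂_1 = 9 ⇒ b_0 = 10 − 0 − 9 = 1; all invariant factors of ∂_1 are 1 so no torsion. So H_0 ≅ Z.
rank ∂_1 = 9, rank ∂_2 = 4 ⇒ b_1 = 18 − 9 − 4 = 5; all invariant factors of ∂_2 are 1 so no torsion. So H_1 ≅ Z^5.
rank ∂_2 = 4, rank ∂_3 = 0 ⇒ b_2 = 4 − 4 − 0 = 0. So H_2 ≅ 0.

H_0 ≅ Z,  H_1 ≅ Z^5,  H_2 = 0.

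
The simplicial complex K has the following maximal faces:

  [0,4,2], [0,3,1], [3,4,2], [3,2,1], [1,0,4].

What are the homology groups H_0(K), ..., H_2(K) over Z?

Take the total order 0 < 1 < 2 < 3 < 4 on the vertex set. Then K (dimension 2) consists of the simplices:

  0-simplices (5): [0], [1], [2], [3], [4]
  1-simplices (10): [0,1], [0,2], [0,3], [0,4], [1,2], [1,3], [1,4], [2,3], [2,4], [3,4]
  2-simplices (5): [0,1,3], [0,1,4], [0,2,4], [1,2,3], [2,3,4]

Hence C_0 ≅ Z^5, C_1 ≅ Z^10, C_2 ≅ Z^5.

The boundary map ∂_1: C_1 → C_0 maps an edge to its endpoints' difference, ∂[p,q] = q − p.
As a 5×10 matrix over Z this has rank 4, with invariant factors (1,1,1,1).

The boundary map ∂_2: C_2 → C_1 maps a triangle to the signed sum of its edges. For instance
  ∂[0,2,4] = [2,4] − [0,4] + [0,2],
  ∂[2,3,4] = [3,4] − [2,4] + [2,3].
This gives a 10×5 integer matrix of rank 5; reducing to Smith normal form yields diagonal entries (1,1,1,1,1).

Reading off H_k = ker ∂_k / im ∂_{k+1}:

  H_0: rank C_0 − rank ∂_1 = 5 − 4 = 1, and the invariant factors of ∂_1 are all 1, so H_0 ≅ Z.
  H_1: rank ker ∂_1 − rank ∂_2 = (10 − 4) − 5 = 1, and the invariant factors of ∂_2 are all 1, so H_1 ≅ Z.
  H_2: rank ker ∂_2 − rank ∂_3 = (5 − 5) − 0 = 0, and there is no ∂_3, so H_2 ≅ 0.

(K is a triangulation of the Möbius band.)

H_0 ≅ Z,  H_1 ≅ Z,  H_2 = 0.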